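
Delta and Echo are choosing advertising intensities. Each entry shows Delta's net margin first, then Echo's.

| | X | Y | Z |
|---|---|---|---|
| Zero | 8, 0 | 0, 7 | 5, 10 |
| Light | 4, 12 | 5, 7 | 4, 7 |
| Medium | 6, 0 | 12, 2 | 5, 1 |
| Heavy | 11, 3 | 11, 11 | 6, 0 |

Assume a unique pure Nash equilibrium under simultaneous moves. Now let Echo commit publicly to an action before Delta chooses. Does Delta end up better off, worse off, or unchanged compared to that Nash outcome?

Delta best-responds to each possible Echo move:
- X: Delta compares 8, 4, 6, 11 and picks Heavy; Echo would get 3.
- Y: Delta compares 0, 5, 12, 11 and picks Medium; Echo would get 2.
- Z: Delta compares 5, 4, 5, 6 and picks Heavy; Echo would get 0.
Echo's induced payoffs are 3, 2, 0, so Echo commits to X. Subgame-perfect outcome: (Heavy, X) with payoffs (11, 3).
Now find the simultaneous Nash equilibrium.
Delta's best replies: X→Heavy; Y→Medium; Z→Heavy.
Echo's best replies: Zero→Z; Light→X; Medium→Y; Heavy→Y.
The unique mutual best reply is (Medium, Y), giving (12, 2).
Delta earns 11 sequentially versus 12 at the Nash outcome: worse off.

worse off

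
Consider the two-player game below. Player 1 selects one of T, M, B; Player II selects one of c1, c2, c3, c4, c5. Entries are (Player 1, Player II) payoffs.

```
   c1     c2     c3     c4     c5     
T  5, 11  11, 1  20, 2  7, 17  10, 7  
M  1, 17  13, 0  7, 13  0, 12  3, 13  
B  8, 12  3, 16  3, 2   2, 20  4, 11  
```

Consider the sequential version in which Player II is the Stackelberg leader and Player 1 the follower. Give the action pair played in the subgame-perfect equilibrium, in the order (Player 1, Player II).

(T, c4)

Work backward from Player 1's decision.
- c1: Player 1 compares 5, 1, 8 and picks B; Player II would get 12.
- c2: Player 1 compares 11, 13, 3 and picks M; Player II would get 0.
- c3: Player 1 compares 20, 7, 3 and picks T; Player II would get 2.
- c4: Player 1 compares 7, 0, 2 and picks T; Player II would get 17.
- c5: Player 1 compares 10, 3, 4 and picks T; Player II would get 7.
Among 12, 0, 2, 17, 7, the best is 17 at c4. Subgame-perfect outcome: (T, c4) with payoffs (7, 17).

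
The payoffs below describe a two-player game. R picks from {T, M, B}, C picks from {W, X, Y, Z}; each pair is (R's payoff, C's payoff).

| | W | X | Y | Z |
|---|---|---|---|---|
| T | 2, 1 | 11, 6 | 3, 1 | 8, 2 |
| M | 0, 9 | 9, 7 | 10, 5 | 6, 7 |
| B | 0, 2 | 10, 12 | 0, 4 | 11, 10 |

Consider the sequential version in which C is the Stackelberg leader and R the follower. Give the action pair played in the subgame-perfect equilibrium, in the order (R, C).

Work backward from R's decision.
- W → R plays T (best of 2, 0, 0); C gets 1.
- X → R plays T (best of 11, 9, 10); C gets 6.
- Y → R plays M (best of 3, 10, 0); C gets 5.
- Z → R plays B (best of 8, 6, 11); C gets 10.
Among 1, 6, 5, 10, the best is 10 at Z. Subgame-perfect outcome: (B, Z) with payoffs (11, 10).

(B, Z)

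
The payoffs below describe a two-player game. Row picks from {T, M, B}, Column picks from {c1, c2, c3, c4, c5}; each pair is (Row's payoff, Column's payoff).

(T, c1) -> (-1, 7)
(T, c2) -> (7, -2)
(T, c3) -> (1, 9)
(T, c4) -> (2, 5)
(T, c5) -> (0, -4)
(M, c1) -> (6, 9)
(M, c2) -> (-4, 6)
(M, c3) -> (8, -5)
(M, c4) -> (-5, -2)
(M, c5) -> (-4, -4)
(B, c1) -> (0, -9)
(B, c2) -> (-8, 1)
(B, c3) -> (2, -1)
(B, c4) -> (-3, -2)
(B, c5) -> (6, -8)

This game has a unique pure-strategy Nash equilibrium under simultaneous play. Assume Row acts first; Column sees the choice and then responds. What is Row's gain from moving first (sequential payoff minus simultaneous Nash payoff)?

0

Backward induction with Row moving first.
- T → Column plays c3 (best of 7, -2, 9, 5, -4); Row gets 1.
- M → Column plays c1 (best of 9, 6, -5, -2, -4); Row gets 6.
- B → Column plays c2 (best of -9, 1, -1, -2, -8); Row gets -8.
Among 1, 6, -8, the best is 6 at M. Subgame-perfect outcome: (M, c1) with payoffs (6, 9).
Under simultaneous play:
Row's best replies: c1→M; c2→T; c3→M; c4→T; c5→B.
Column's best replies: T→c3; M→c1; B→c2.
Only (M, c1) has each player best-responding; Nash payoffs (6, 9).
Row's commitment gain: 6 − 6 = 0.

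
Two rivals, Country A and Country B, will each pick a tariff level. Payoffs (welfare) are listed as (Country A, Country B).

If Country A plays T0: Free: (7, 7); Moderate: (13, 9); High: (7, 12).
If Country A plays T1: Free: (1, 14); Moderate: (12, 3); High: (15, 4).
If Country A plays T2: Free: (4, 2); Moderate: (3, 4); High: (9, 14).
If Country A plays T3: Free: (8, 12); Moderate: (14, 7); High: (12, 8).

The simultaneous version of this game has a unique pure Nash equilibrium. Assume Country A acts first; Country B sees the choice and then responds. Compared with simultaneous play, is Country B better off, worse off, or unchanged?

better off

Work backward from Country B's decision.
- T0: BR = High, leader payoff 7.
- T1: BR = Free, leader payoff 1.
- T2: BR = High, leader payoff 9.
- T3: BR = Free, leader payoff 8.
Among 7, 1, 9, 8, the best is 9 at T2. Subgame-perfect outcome: (T2, High) with payoffs (9, 14).
Under simultaneous play:
Country A's best replies: Free→T3; Moderate→T3; High→T1.
Country B's best replies: T0→High; T1→Free; T2→High; T3→Free.
The unique mutual best reply is (T3, Free), giving (8, 12).
Country B earns 14 sequentially versus 12 at the Nash outcome: better off.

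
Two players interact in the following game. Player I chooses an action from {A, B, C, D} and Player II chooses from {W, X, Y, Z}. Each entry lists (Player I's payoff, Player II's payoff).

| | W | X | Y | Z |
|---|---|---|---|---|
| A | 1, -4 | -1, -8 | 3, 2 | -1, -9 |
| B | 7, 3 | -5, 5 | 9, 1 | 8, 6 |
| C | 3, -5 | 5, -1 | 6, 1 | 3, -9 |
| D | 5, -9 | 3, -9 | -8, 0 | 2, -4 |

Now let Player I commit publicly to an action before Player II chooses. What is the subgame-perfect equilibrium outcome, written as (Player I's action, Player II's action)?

Solve by backward induction (Player I leads).
- A: BR = Y, leader payoff 3.
- B: BR = Z, leader payoff 8.
- C: BR = Y, leader payoff 6.
- D: BR = Y, leader payoff -8.
Among 3, 8, 6, -8, the best is 8 at B. Subgame-perfect outcome: (B, Z) with payoffs (8, 6).

(B, Z)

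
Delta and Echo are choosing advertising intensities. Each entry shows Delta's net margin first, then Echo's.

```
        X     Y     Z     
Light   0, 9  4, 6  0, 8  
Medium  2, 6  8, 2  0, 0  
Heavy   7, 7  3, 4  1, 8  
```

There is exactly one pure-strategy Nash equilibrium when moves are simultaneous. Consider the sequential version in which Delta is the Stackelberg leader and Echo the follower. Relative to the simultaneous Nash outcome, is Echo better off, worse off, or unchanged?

worse off

Work backward from Echo's decision.
- Light: Echo compares 9, 6, 8 and picks X; Delta would get 0.
- Medium: Echo compares 6, 2, 0 and picks X; Delta would get 2.
- Heavy: Echo compares 7, 4, 8 and picks Z; Delta would get 1.
Delta's induced payoffs are 0, 2, 1, so Delta commits to Medium. Subgame-perfect outcome: (Medium, X) with payoffs (2, 6).
For the simultaneous game, intersect best replies.
Delta's best replies: X→Heavy; Y→Medium; Z→Heavy.
Echo's best replies: Light→X; Medium→X; Heavy→Z.
The unique mutual best reply is (Heavy, Z), giving (1, 8).
Echo earns 6 sequentially versus 8 at the Nash outcome: worse off.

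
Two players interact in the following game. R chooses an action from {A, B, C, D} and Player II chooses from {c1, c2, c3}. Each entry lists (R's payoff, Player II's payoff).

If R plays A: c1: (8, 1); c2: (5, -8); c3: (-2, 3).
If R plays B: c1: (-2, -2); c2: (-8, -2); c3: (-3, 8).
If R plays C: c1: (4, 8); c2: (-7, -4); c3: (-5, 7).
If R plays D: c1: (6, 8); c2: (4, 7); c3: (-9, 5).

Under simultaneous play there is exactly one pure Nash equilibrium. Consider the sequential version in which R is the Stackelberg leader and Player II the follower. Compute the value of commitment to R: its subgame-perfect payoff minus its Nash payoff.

8

Player II best-responds to each possible R move:
- A: Player II compares 1, -8, 3 and picks c3; R would get -2.
- B: Player II compares -2, -2, 8 and picks c3; R would get -3.
- C: Player II compares 8, -4, 7 and picks c1; R would get 4.
- D: Player II compares 8, 7, 5 and picks c1; R would get 6.
Among -2, -3, 4, 6, the best is 6 at D. Subgame-perfect outcome: (D, c1) with payoffs (6, 8).
Now find the simultaneous Nash equilibrium.
R's best replies: c1→A; c2→A; c3→A.
Player II's best replies: A→c3; B→c3; C→c1; D→c1.
Only (A, c3) has each player best-responding; Nash payoffs (-2, 3).
R's commitment gain: 6 − -2 = 8.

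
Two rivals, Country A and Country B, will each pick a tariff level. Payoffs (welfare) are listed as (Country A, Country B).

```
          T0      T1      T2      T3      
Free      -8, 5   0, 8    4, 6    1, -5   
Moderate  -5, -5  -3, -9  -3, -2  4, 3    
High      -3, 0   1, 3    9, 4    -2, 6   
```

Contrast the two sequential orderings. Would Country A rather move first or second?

second

If Country A leads: Country B's best replies are Free→T1, Moderate→T3, High→T3; Country A's induced payoffs 0, 4, -2; outcome (Moderate, T3), payoffs (4, 3).
If Country B leads: Country A's best replies are T0→High, T1→High, T2→High, T3→Moderate; Country B's induced payoffs 0, 3, 4, 3; outcome (High, T2), payoffs (9, 4).
Country A gets 4 moving first and 9 moving second, so Country A prefers to move second.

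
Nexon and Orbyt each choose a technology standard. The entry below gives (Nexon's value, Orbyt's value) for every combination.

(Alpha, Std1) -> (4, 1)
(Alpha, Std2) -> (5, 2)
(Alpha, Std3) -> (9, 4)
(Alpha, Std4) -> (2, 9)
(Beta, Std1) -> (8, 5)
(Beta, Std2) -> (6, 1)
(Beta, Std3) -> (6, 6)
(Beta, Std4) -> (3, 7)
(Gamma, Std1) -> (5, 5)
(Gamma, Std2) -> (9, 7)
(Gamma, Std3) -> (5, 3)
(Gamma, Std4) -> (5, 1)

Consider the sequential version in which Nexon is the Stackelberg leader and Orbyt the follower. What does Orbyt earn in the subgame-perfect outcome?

Work backward from Orbyt's decision.
- Alpha: BR = Std4, leader payoff 2.
- Beta: BR = Std4, leader payoff 3.
- Gamma: BR = Std2, leader payoff 9.
Nexon's induced payoffs are 2, 3, 9, so Nexon commits to Gamma. Subgame-perfect outcome: (Gamma, Std2) with payoffs (9, 7).

7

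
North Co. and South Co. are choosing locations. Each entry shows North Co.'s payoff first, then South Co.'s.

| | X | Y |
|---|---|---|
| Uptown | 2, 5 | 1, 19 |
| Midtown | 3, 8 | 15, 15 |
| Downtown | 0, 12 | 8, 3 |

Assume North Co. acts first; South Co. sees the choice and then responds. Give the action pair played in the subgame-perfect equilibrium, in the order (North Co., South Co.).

(Midtown, Y)

Backward induction with North Co. moving first.
- Uptown → South Co. plays Y (best of 5, 19); North Co. gets 1.
- Midtown → South Co. plays Y (best of 8, 15); North Co. gets 15.
- Downtown → South Co. plays X (best of 12, 3); North Co. gets 0.
Maximizing over 1, 15, 0, North Co. chooses Midtown. Subgame-perfect outcome: (Midtown, Y) with payoffs (15, 15).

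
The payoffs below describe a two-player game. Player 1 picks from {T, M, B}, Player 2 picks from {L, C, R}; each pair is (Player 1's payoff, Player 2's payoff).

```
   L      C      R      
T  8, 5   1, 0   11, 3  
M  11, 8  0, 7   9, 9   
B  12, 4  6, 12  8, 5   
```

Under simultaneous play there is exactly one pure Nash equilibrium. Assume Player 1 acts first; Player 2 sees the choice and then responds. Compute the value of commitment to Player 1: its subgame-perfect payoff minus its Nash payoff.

3

Player 2 best-responds to each possible Player 1 move:
- T → Player 2 plays L (best of 5, 0, 3); Player 1 gets 8.
- M → Player 2 plays R (best of 8, 7, 9); Player 1 gets 9.
- B → Player 2 plays C (best of 4, 12, 5); Player 1 gets 6.
Maximizing over 8, 9, 6, Player 1 chooses M. Subgame-perfect outcome: (M, R) with payoffs (9, 9).
Under simultaneous play:
Player 1's best replies: L→B; C→B; R→T.
Player 2's best replies: T→L; M→R; B→C.
Only (B, C) has each player best-responding; Nash payoffs (6, 12).
Player 1's commitment gain: 9 − 6 = 3.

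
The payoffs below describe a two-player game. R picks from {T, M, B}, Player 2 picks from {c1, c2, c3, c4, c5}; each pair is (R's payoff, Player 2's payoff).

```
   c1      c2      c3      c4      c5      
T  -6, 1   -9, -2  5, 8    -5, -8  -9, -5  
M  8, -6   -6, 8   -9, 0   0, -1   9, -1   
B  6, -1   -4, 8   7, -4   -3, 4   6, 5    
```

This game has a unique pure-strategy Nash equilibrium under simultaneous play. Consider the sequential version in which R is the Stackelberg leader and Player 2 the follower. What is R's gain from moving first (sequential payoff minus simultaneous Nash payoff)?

9

Player 2 best-responds to each possible R move:
- T: BR = c3, leader payoff 5.
- M: BR = c2, leader payoff -6.
- B: BR = c2, leader payoff -4.
Maximizing over 5, -6, -4, R chooses T. Subgame-perfect outcome: (T, c3) with payoffs (5, 8).
Under simultaneous play:
R's best replies: c1→M; c2→B; c3→B; c4→M; c5→M.
Player 2's best replies: T→c3; M→c2; B→c2.
Only (B, c2) has each player best-responding; Nash payoffs (-4, 8).
R's commitment gain: 5 − -4 = 9.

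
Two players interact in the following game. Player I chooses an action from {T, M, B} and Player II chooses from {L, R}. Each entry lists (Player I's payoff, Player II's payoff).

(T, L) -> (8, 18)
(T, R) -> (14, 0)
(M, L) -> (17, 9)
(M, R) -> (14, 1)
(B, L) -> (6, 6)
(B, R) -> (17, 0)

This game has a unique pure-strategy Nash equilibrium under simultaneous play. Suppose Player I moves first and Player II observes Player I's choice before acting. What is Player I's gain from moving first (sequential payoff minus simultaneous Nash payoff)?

0

Player II best-responds to each possible Player I move:
- T → Player II plays L (best of 18, 0); Player I gets 8.
- M → Player II plays L (best of 9, 1); Player I gets 17.
- B → Player II plays L (best of 6, 0); Player I gets 6.
Among 8, 17, 6, the best is 17 at M. Subgame-perfect outcome: (M, L) with payoffs (17, 9).
For the simultaneous game, intersect best replies.
Player I's best replies: L→M; R→B.
Player II's best replies: T→L; M→L; B→L.
The unique mutual best reply is (M, L), giving (17, 9).
Player I's commitment gain: 17 − 17 = 0.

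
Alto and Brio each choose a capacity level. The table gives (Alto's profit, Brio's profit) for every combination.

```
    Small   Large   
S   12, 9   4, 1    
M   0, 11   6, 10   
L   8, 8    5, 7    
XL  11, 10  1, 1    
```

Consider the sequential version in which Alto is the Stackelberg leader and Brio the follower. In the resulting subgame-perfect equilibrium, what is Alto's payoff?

12

Work backward from Brio's decision.
- S → Brio plays Small (best of 9, 1); Alto gets 12.
- M → Brio plays Small (best of 11, 10); Alto gets 0.
- L → Brio plays Small (best of 8, 7); Alto gets 8.
- XL → Brio plays Small (best of 10, 1); Alto gets 11.
Alto's induced payoffs are 12, 0, 8, 11, so Alto commits to S. Subgame-perfect outcome: (S, Small) with payoffs (12, 9).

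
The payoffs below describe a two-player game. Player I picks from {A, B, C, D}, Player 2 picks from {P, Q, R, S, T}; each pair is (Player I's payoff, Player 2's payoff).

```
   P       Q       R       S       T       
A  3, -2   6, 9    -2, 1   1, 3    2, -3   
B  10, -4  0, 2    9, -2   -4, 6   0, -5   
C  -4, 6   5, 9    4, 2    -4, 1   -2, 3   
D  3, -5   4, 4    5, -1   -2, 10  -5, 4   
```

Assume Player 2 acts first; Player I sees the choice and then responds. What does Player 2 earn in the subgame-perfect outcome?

9

Player I best-responds to each possible Player 2 move:
- P → Player I plays B (best of 3, 10, -4, 3); Player 2 gets -4.
- Q → Player I plays A (best of 6, 0, 5, 4); Player 2 gets 9.
- R → Player I plays B (best of -2, 9, 4, 5); Player 2 gets -2.
- S → Player I plays A (best of 1, -4, -4, -2); Player 2 gets 3.
- T → Player I plays A (best of 2, 0, -2, -5); Player 2 gets -3.
Player 2's induced payoffs are -4, 9, -2, 3, -3, so Player 2 commits to Q. Subgame-perfect outcome: (A, Q) with payoffs (6, 9).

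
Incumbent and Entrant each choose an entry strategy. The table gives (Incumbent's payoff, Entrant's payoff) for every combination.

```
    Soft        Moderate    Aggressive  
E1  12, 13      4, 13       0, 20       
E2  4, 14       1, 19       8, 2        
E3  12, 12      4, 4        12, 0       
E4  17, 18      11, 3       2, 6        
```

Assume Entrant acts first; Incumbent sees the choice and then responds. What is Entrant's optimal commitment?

Incumbent best-responds to each possible Entrant move:
- Soft: BR = E4, leader payoff 18.
- Moderate: BR = E4, leader payoff 3.
- Aggressive: BR = E3, leader payoff 0.
Maximizing over 18, 3, 0, Entrant chooses Soft. Subgame-perfect outcome: (E4, Soft) with payoffs (17, 18).

Soft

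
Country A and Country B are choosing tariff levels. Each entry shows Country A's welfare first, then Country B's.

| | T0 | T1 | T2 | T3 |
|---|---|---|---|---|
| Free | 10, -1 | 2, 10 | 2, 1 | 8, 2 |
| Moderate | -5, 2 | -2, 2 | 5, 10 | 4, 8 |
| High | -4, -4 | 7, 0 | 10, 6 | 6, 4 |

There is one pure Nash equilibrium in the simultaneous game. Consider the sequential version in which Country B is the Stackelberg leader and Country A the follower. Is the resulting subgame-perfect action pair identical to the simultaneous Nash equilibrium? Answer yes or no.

yes

Country A best-responds to each possible Country B move:
- T0: BR = Free, leader payoff -1.
- T1: BR = High, leader payoff 0.
- T2: BR = High, leader payoff 6.
- T3: BR = Free, leader payoff 2.
Maximizing over -1, 0, 6, 2, Country B chooses T2. Subgame-perfect outcome: (High, T2) with payoffs (10, 6).
Now find the simultaneous Nash equilibrium.
Country A's best replies: T0→Free; T1→High; T2→High; T3→Free.
Country B's best replies: Free→T1; Moderate→T2; High→T2.
Only (High, T2) has each player best-responding; Nash payoffs (10, 6).
Sequential outcome (High, T2) coincides with the Nash profile (High, T2).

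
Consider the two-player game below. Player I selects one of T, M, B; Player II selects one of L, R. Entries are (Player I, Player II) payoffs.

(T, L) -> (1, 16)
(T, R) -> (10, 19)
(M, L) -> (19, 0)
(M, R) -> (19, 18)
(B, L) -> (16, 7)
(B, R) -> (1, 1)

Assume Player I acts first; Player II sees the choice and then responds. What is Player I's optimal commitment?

M

Solve by backward induction (Player I leads).
- T: Player II compares 16, 19 and picks R; Player I would get 10.
- M: Player II compares 0, 18 and picks R; Player I would get 19.
- B: Player II compares 7, 1 and picks L; Player I would get 16.
Player I's induced payoffs are 10, 19, 16, so Player I commits to M. Subgame-perfect outcome: (M, R) with payoffs (19, 18).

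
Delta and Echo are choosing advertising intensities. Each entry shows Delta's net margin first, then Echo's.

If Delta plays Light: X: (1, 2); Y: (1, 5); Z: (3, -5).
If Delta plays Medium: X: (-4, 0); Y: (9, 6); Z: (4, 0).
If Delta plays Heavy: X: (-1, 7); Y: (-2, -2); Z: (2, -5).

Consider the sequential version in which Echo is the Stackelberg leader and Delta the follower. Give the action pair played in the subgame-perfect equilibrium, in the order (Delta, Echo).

(Medium, Y)

Work backward from Delta's decision.
- X: Delta compares 1, -4, -1 and picks Light; Echo would get 2.
- Y: Delta compares 1, 9, -2 and picks Medium; Echo would get 6.
- Z: Delta compares 3, 4, 2 and picks Medium; Echo would get 0.
Maximizing over 2, 6, 0, Echo chooses Y. Subgame-perfect outcome: (Medium, Y) with payoffs (9, 6).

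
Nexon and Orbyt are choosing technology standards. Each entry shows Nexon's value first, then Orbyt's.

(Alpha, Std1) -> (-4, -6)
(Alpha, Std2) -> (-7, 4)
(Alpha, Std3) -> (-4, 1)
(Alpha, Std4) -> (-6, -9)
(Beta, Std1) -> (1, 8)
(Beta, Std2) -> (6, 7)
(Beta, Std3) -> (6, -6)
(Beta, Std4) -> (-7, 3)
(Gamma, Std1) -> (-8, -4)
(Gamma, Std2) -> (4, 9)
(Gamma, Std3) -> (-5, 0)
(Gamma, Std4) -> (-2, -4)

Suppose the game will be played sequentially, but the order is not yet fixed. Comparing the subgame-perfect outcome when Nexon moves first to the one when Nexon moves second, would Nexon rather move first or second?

If Nexon leads: Orbyt's best replies are Alpha→Std2, Beta→Std1, Gamma→Std2; Nexon's induced payoffs -7, 1, 4; outcome (Gamma, Std2), payoffs (4, 9).
If Orbyt leads: Nexon's best replies are Std1→Beta, Std2→Beta, Std3→Beta, Std4→Gamma; Orbyt's induced payoffs 8, 7, -6, -4; outcome (Beta, Std1), payoffs (1, 8).
Nexon gets 4 moving first and 1 moving second, so Nexon prefers to move first.

first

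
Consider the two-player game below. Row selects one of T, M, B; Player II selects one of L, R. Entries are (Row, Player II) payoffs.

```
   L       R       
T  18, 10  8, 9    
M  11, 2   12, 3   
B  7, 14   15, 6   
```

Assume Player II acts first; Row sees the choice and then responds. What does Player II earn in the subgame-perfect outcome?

Solve by backward induction (Player II leads).
- L: Row compares 18, 11, 7 and picks T; Player II would get 10.
- R: Row compares 8, 12, 15 and picks B; Player II would get 6.
Maximizing over 10, 6, Player II chooses L. Subgame-perfect outcome: (T, L) with payoffs (18, 10).

10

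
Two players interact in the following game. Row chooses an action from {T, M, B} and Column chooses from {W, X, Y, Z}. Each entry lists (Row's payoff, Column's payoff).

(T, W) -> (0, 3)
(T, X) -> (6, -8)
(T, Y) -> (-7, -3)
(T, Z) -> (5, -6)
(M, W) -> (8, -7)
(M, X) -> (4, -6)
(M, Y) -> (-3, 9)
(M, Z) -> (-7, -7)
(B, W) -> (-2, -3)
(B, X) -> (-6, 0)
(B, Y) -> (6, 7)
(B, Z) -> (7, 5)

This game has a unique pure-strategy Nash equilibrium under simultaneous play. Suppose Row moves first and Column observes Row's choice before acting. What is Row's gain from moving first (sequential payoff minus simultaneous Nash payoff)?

0

Solve by backward induction (Row leads).
- T: BR = W, leader payoff 0.
- M: BR = Y, leader payoff -3.
- B: BR = Y, leader payoff 6.
Row's induced payoffs are 0, -3, 6, so Row commits to B. Subgame-perfect outcome: (B, Y) with payoffs (6, 7).
For the simultaneous game, intersect best replies.
Row's best replies: W→M; X→T; Y→B; Z→B.
Column's best replies: T→W; M→Y; B→Y.
The unique mutual best reply is (B, Y), giving (6, 7).
Row's commitment gain: 6 − 6 = 0.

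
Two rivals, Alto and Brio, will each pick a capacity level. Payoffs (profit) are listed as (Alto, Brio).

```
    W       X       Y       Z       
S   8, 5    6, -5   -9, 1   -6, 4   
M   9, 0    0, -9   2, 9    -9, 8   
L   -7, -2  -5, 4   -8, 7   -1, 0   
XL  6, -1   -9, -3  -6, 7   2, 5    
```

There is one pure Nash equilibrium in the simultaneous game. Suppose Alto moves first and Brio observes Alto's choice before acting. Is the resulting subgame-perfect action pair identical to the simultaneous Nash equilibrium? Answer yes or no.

no

Solve by backward induction (Alto leads).
- S → Brio plays W (best of 5, -5, 1, 4); Alto gets 8.
- M → Brio plays Y (best of 0, -9, 9, 8); Alto gets 2.
- L → Brio plays Y (best of -2, 4, 7, 0); Alto gets -8.
- XL → Brio plays Y (best of -1, -3, 7, 5); Alto gets -6.
Alto's induced payoffs are 8, 2, -8, -6, so Alto commits to S. Subgame-perfect outcome: (S, W) with payoffs (8, 5).
Now find the simultaneous Nash equilibrium.
Alto's best replies: W→M; X→S; Y→M; Z→XL.
Brio's best replies: S→W; M→Y; L→Y; XL→Y.
Only (M, Y) has each player best-responding; Nash payoffs (2, 9).
Sequential outcome (S, W) differs from the Nash profile (M, Y).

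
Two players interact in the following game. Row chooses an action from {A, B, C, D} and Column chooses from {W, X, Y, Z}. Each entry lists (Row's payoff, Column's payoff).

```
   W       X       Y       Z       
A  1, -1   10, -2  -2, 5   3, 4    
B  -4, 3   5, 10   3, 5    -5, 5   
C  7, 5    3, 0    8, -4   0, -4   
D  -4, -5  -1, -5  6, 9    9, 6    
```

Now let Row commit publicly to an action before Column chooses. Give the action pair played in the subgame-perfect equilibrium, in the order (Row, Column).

(C, W)

Backward induction with Row moving first.
- A: Column compares -1, -2, 5, 4 and picks Y; Row would get -2.
- B: Column compares 3, 10, 5, 5 and picks X; Row would get 5.
- C: Column compares 5, 0, -4, -4 and picks W; Row would get 7.
- D: Column compares -5, -5, 9, 6 and picks Y; Row would get 6.
Maximizing over -2, 5, 7, 6, Row chooses C. Subgame-perfect outcome: (C, W) with payoffs (7, 5).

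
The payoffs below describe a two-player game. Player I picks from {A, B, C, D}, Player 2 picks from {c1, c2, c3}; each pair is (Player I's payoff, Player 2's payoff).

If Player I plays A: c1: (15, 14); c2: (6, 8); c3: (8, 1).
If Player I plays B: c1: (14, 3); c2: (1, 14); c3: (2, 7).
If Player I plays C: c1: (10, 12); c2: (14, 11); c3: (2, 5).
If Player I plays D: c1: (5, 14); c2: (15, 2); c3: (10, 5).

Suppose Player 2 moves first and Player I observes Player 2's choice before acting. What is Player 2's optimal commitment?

c1

Solve by backward induction (Player 2 leads).
- c1: BR = A, leader payoff 14.
- c2: BR = D, leader payoff 2.
- c3: BR = D, leader payoff 5.
Among 14, 2, 5, the best is 14 at c1. Subgame-perfect outcome: (A, c1) with payoffs (15, 14).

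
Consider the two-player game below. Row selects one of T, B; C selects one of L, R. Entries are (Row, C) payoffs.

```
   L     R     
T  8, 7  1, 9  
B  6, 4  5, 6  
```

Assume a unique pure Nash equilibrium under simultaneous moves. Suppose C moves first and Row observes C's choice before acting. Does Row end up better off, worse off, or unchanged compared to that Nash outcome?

Work backward from Row's decision.
- L: BR = T, leader payoff 7.
- R: BR = B, leader payoff 6.
C's induced payoffs are 7, 6, so C commits to L. Subgame-perfect outcome: (T, L) with payoffs (8, 7).
Under simultaneous play:
Row's best replies: L→T; R→B.
C's best replies: T→R; B→R.
The unique mutual best reply is (B, R), giving (5, 6).
Row earns 8 sequentially versus 5 at the Nash outcome: better off.

better off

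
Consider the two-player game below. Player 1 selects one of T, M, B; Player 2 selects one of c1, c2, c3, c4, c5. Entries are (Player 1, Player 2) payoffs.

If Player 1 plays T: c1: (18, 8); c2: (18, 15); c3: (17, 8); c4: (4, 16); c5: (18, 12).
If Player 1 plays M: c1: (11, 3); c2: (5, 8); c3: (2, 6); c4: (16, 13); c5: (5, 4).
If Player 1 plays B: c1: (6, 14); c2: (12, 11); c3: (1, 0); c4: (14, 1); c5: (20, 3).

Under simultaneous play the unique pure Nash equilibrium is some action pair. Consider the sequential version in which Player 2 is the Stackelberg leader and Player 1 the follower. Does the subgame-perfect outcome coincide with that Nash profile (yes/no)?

Backward induction with Player 2 moving first.
- c1 → Player 1 plays T (best of 18, 11, 6); Player 2 gets 8.
- c2 → Player 1 plays T (best of 18, 5, 12); Player 2 gets 15.
- c3 → Player 1 plays T (best of 17, 2, 1); Player 2 gets 8.
- c4 → Player 1 plays M (best of 4, 16, 14); Player 2 gets 13.
- c5 → Player 1 plays B (best of 18, 5, 20); Player 2 gets 3.
Among 8, 15, 8, 13, 3, the best is 15 at c2. Subgame-perfect outcome: (T, c2) with payoffs (18, 15).
For the simultaneous game, intersect best replies.
Player 1's best replies: c1→T; c2→T; c3→T; c4→M; c5→B.
Player 2's best replies: T→c4; M→c4; B→c1.
Only (M, c4) has each player best-responding; Nash payoffs (16, 13).
Sequential outcome (T, c2) differs from the Nash profile (M, c4).

no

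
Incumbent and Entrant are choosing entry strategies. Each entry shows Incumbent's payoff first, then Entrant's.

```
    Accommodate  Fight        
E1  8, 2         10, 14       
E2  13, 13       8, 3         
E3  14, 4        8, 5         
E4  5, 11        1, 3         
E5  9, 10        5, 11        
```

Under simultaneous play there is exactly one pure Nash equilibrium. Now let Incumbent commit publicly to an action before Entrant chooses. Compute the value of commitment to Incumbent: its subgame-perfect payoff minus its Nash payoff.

Backward induction with Incumbent moving first.
- E1: Entrant compares 2, 14 and picks Fight; Incumbent would get 10.
- E2: Entrant compares 13, 3 and picks Accommodate; Incumbent would get 13.
- E3: Entrant compares 4, 5 and picks Fight; Incumbent would get 8.
- E4: Entrant compares 11, 3 and picks Accommodate; Incumbent would get 5.
- E5: Entrant compares 10, 11 and picks Fight; Incumbent would get 5.
Incumbent's induced payoffs are 10, 13, 8, 5, 5, so Incumbent commits to E2. Subgame-perfect outcome: (E2, Accommodate) with payoffs (13, 13).
Now find the simultaneous Nash equilibrium.
Incumbent's best replies: Accommodate→E3; Fight→E1.
Entrant's best replies: E1→Fight; E2→Accommodate; E3→Fight; E4→Accommodate; E5→Fight.
The unique mutual best reply is (E1, Fight), giving (10, 14).
Incumbent's commitment gain: 13 − 10 = 3.

3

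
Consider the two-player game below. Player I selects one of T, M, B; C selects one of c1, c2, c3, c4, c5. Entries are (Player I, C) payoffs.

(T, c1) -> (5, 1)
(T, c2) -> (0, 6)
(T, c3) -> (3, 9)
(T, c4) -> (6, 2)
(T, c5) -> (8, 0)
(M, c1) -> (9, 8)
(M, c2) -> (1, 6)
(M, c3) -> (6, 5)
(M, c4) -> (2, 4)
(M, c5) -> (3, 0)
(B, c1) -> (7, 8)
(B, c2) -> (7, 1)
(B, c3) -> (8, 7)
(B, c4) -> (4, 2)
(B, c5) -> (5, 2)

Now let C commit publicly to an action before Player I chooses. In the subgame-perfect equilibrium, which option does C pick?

c1

Player I best-responds to each possible C move:
- c1 → Player I plays M (best of 5, 9, 7); C gets 8.
- c2 → Player I plays B (best of 0, 1, 7); C gets 1.
- c3 → Player I plays B (best of 3, 6, 8); C gets 7.
- c4 → Player I plays T (best of 6, 2, 4); C gets 2.
- c5 → Player I plays T (best of 8, 3, 5); C gets 0.
Maximizing over 8, 1, 7, 2, 0, C chooses c1. Subgame-perfect outcome: (M, c1) with payoffs (9, 8).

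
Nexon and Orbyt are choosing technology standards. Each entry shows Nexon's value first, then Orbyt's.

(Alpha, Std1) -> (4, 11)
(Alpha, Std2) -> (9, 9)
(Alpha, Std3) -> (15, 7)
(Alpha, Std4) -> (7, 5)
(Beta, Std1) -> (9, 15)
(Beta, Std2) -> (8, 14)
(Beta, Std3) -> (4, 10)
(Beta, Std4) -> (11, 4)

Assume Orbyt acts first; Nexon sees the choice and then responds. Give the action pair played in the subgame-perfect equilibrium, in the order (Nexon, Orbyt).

Solve by backward induction (Orbyt leads).
- Std1: Nexon compares 4, 9 and picks Beta; Orbyt would get 15.
- Std2: Nexon compares 9, 8 and picks Alpha; Orbyt would get 9.
- Std3: Nexon compares 15, 4 and picks Alpha; Orbyt would get 7.
- Std4: Nexon compares 7, 11 and picks Beta; Orbyt would get 4.
Maximizing over 15, 9, 7, 4, Orbyt chooses Std1. Subgame-perfect outcome: (Beta, Std1) with payoffs (9, 15).

(Beta, Std1)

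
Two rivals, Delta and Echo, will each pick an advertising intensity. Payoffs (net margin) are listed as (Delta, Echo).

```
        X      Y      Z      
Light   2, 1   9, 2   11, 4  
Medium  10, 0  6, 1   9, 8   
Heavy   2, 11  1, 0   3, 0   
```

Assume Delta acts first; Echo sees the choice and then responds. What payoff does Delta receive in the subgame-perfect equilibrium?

11

Backward induction with Delta moving first.
- Light: Echo compares 1, 2, 4 and picks Z; Delta would get 11.
- Medium: Echo compares 0, 1, 8 and picks Z; Delta would get 9.
- Heavy: Echo compares 11, 0, 0 and picks X; Delta would get 2.
Among 11, 9, 2, the best is 11 at Light. Subgame-perfect outcome: (Light, Z) with payoffs (11, 4).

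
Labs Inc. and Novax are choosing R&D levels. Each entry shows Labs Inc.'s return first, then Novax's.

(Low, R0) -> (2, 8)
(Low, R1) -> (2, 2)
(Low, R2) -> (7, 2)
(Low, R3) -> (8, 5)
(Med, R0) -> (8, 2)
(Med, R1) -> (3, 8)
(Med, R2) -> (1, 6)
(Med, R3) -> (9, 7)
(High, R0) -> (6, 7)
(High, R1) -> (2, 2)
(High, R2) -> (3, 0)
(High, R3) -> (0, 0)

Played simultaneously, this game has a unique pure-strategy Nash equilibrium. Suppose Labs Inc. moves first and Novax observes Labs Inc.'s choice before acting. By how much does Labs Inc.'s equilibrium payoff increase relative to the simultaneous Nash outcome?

Backward induction with Labs Inc. moving first.
- Low → Novax plays R0 (best of 8, 2, 2, 5); Labs Inc. gets 2.
- Med → Novax plays R1 (best of 2, 8, 6, 7); Labs Inc. gets 3.
- High → Novax plays R0 (best of 7, 2, 0, 0); Labs Inc. gets 6.
Labs Inc.'s induced payoffs are 2, 3, 6, so Labs Inc. commits to High. Subgame-perfect outcome: (High, R0) with payoffs (6, 7).
Under simultaneous play:
Labs Inc.'s best replies: R0→Med; R1→Med; R2→Low; R3→Med.
Novax's best replies: Low→R0; Med→R1; High→R0.
Only (Med, R1) has each player best-responding; Nash payoffs (3, 8).
Labs Inc.'s commitment gain: 6 − 3 = 3.

3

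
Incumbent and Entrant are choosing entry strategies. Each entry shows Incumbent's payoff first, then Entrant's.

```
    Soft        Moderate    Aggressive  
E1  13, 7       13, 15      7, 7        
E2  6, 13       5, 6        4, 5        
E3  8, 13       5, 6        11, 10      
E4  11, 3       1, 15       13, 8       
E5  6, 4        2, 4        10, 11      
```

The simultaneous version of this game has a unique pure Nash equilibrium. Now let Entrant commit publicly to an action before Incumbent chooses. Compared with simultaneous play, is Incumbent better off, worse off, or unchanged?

unchanged

Solve by backward induction (Entrant leads).
- Soft: BR = E1, leader payoff 7.
- Moderate: BR = E1, leader payoff 15.
- Aggressive: BR = E4, leader payoff 8.
Maximizing over 7, 15, 8, Entrant chooses Moderate. Subgame-perfect outcome: (E1, Moderate) with payoffs (13, 15).
For the simultaneous game, intersect best replies.
Incumbent's best replies: Soft→E1; Moderate→E1; Aggressive→E4.
Entrant's best replies: E1→Moderate; E2→Soft; E3→Soft; E4→Moderate; E5→Aggressive.
Only (E1, Moderate) has each player best-responding; Nash payoffs (13, 15).
Incumbent earns 13 sequentially versus 13 at the Nash outcome: unchanged.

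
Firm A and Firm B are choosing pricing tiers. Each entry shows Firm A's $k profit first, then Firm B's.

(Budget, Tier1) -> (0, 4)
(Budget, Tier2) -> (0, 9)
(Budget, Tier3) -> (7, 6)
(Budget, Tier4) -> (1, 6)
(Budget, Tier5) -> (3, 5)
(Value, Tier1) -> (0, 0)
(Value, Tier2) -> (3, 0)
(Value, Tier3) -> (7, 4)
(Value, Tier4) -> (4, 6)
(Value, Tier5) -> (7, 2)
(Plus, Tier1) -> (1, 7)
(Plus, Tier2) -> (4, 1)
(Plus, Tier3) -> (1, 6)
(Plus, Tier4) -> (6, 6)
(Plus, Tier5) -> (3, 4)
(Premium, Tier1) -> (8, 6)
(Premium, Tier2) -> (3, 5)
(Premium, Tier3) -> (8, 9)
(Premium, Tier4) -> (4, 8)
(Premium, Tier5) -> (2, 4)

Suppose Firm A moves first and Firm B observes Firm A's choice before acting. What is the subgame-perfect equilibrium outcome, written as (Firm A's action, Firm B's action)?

(Premium, Tier3)

Solve by backward induction (Firm A leads).
- Budget → Firm B plays Tier2 (best of 4, 9, 6, 6, 5); Firm A gets 0.
- Value → Firm B plays Tier4 (best of 0, 0, 4, 6, 2); Firm A gets 4.
- Plus → Firm B plays Tier1 (best of 7, 1, 6, 6, 4); Firm A gets 1.
- Premium → Firm B plays Tier3 (best of 6, 5, 9, 8, 4); Firm A gets 8.
Firm A's induced payoffs are 0, 4, 1, 8, so Firm A commits to Premium. Subgame-perfect outcome: (Premium, Tier3) with payoffs (8, 9).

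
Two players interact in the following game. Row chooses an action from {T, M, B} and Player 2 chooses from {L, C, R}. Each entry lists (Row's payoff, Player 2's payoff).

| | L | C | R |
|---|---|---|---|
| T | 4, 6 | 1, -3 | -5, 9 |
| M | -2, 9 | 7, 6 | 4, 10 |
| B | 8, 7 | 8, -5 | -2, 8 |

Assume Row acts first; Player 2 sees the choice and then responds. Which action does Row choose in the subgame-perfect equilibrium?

M

Backward induction with Row moving first.
- T: BR = R, leader payoff -5.
- M: BR = R, leader payoff 4.
- B: BR = R, leader payoff -2.
Row's induced payoffs are -5, 4, -2, so Row commits to M. Subgame-perfect outcome: (M, R) with payoffs (4, 10).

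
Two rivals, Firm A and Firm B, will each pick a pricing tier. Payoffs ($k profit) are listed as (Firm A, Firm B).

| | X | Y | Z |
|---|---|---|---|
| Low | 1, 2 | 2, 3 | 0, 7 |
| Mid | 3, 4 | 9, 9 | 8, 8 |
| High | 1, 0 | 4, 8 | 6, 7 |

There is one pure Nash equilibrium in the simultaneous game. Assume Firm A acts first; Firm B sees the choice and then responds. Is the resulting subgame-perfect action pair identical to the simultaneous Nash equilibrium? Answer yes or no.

yes

Backward induction with Firm A moving first.
- Low: BR = Z, leader payoff 0.
- Mid: BR = Y, leader payoff 9.
- High: BR = Y, leader payoff 4.
Among 0, 9, 4, the best is 9 at Mid. Subgame-perfect outcome: (Mid, Y) with payoffs (9, 9).
Now find the simultaneous Nash equilibrium.
Firm A's best replies: X→Mid; Y→Mid; Z→Mid.
Firm B's best replies: Low→Z; Mid→Y; High→Y.
The unique mutual best reply is (Mid, Y), giving (9, 9).
Sequential outcome (Mid, Y) coincides with the Nash profile (Mid, Y).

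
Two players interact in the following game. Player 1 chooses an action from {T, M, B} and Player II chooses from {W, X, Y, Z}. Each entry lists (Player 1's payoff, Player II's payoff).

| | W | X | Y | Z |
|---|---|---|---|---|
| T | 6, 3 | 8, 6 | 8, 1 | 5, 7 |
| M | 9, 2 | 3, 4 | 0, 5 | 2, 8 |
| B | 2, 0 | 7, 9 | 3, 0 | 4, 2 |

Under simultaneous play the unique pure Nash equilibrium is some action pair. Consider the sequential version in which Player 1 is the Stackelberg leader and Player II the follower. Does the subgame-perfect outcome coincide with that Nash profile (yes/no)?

Backward induction with Player 1 moving first.
- T: BR = Z, leader payoff 5.
- M: BR = Z, leader payoff 2.
- B: BR = X, leader payoff 7.
Player 1's induced payoffs are 5, 2, 7, so Player 1 commits to B. Subgame-perfect outcome: (B, X) with payoffs (7, 9).
Now find the simultaneous Nash equilibrium.
Player 1's best replies: W→M; X→T; Y→T; Z→T.
Player II's best replies: T→Z; M→Z; B→X.
Only (T, Z) has each player best-responding; Nash payoffs (5, 7).
Sequential outcome (B, X) differs from the Nash profile (T, Z).

no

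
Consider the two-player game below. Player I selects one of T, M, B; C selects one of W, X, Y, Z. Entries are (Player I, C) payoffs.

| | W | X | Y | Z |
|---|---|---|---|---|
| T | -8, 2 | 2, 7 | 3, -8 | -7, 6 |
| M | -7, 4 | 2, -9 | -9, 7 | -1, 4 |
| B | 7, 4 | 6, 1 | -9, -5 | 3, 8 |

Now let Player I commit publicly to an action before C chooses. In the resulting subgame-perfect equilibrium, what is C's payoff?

8

Backward induction with Player I moving first.
- T: BR = X, leader payoff 2.
- M: BR = Y, leader payoff -9.
- B: BR = Z, leader payoff 3.
Among 2, -9, 3, the best is 3 at B. Subgame-perfect outcome: (B, Z) with payoffs (3, 8).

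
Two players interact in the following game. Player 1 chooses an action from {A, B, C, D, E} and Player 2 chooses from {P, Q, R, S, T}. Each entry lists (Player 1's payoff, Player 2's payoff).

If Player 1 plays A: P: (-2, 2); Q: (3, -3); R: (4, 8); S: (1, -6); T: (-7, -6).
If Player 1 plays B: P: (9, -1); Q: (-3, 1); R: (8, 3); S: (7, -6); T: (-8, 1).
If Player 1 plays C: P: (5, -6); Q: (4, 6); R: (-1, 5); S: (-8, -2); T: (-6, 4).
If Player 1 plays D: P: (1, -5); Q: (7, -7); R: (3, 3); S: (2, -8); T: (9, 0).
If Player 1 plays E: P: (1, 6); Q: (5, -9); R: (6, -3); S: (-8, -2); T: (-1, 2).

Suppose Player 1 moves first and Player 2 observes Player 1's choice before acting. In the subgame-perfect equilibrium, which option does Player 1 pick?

B

Player 2 best-responds to each possible Player 1 move:
- A → Player 2 plays R (best of 2, -3, 8, -6, -6); Player 1 gets 4.
- B → Player 2 plays R (best of -1, 1, 3, -6, 1); Player 1 gets 8.
- C → Player 2 plays Q (best of -6, 6, 5, -2, 4); Player 1 gets 4.
- D → Player 2 plays R (best of -5, -7, 3, -8, 0); Player 1 gets 3.
- E → Player 2 plays P (best of 6, -9, -3, -2, 2); Player 1 gets 1.
Among 4, 8, 4, 3, 1, the best is 8 at B. Subgame-perfect outcome: (B, R) with payoffs (8, 3).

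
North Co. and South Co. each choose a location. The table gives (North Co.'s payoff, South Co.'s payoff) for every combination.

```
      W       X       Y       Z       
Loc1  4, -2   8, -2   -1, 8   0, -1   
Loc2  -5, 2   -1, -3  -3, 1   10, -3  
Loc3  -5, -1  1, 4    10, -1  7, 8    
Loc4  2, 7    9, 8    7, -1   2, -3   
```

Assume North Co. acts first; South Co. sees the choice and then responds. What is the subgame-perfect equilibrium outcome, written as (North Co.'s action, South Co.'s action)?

South Co. best-responds to each possible North Co. move:
- Loc1: BR = Y, leader payoff -1.
- Loc2: BR = W, leader payoff -5.
- Loc3: BR = Z, leader payoff 7.
- Loc4: BR = X, leader payoff 9.
Among -1, -5, 7, 9, the best is 9 at Loc4. Subgame-perfect outcome: (Loc4, X) with payoffs (9, 8).

(Loc4, X)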